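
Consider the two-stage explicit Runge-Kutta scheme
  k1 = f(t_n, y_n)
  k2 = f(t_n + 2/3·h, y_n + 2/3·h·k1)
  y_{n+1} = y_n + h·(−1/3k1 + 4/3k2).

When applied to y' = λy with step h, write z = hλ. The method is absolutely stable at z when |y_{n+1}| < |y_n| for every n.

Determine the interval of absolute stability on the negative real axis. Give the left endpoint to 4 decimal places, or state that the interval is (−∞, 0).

On y'=λy, z=hλ:
  k1=λy_n ⇒ h·k1=z·y_n;  k2=λ(1+2/3z)y_n ⇒ h·k2=z(1+2/3z)y_n
  y_{n+1}/y_n = 1 − 1/3z + 4/3z(1+2/3z) = 1 + z + 8/9z²
  so R(z) = 1 + z + 8/9z².

Need |R(x)|<1, x<0.
x=-1.42: |R|=1.3724
R=1: x+8/9x²=0 ⇒ x=−9/8=-1.1250; min R=1−1/(4·8/9)=0.7188>−1
Confirm numerically:
  x=-0.935: |R|=0.84209 <1
  x=-0.715: |R|=0.73942 <1
  x=-0.474: |R|=0.72571 <1
  x=-1.231: |R|=1.11599 >1
  x=-1.214: |R|=1.09604 >1
Interval (-1.1250, 0).

z∈(-1.1250,0).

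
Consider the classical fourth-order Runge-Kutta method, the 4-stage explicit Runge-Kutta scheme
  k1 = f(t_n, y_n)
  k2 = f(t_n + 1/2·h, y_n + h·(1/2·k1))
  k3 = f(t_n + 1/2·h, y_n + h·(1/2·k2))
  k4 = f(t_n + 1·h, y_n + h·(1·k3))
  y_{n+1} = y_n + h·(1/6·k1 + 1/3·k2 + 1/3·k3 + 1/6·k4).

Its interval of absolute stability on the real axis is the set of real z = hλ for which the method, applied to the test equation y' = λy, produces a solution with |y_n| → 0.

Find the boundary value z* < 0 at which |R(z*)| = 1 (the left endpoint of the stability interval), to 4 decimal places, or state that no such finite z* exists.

left endpoint -2.7853.

With y'=λy (z=hλ):
  order 4, 4-stage ⇒ R(z)=1+z+z^2/2+z^3/6+z^4/24
  (e.g. R(-0.92)=0.40327, |R|=0.40327)

Need |R(x)|<1, x<0.
x=-0.92: |R|=0.4033
|R(-2.53)|=0.6786 |R(-1.62)|=0.2706 |R(-0.82)|=0.4431
Bisect:
  x_lo=-3.2745 |R|=2.0253  x_hi=-0.1321 |R|=0.8762
  mid=-1.70330 |R|=0.27442 →hi
  mid=-2.48890 |R|=0.63766 →hi
  mid=-2.88169 |R|=1.15534 →lo
  mid=-2.68529 |R|=0.85941 →hi
  mid=-2.78349 |R|=0.99729 →hi
  mid=-2.83259 |R|=1.07369 →lo
  mid=-2.80804 |R|=1.03484 →lo
  mid=-2.79577 |R|=1.01591 →lo
  ...
  [-2.78541,-2.78522] ⇒ x*=-2.7853
Stable set (-2.7853, 0).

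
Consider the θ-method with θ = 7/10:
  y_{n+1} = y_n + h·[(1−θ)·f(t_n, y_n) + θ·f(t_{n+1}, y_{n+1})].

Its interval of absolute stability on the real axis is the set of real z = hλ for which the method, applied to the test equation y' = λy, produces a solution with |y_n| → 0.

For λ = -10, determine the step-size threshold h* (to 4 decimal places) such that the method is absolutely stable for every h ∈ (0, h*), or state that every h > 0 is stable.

unbounded; (−∞, 0). Any h>0 works for λ=-10.

Test eqn y'=λy, z=hλ:
  y_{n+1} = y_n + z·[3/10·y_n + 7/10·y_{n+1}] ⇒ (1 − 7/10z)y_{n+1} = (1 + 3/10z)y_n
  ⇒ R(z) = (1 + 3/10z)/(1 − 7/10z).

Need |R(x)|<1, x<0.
x=-0.91: |R|=0.4441
x=-2: |R|=0.1667
x=-10: |R|=0.2500
x=-100: |R|=0.4085
θ=7/10≥1/2 ⇒ |1+3/10x|<|1−7/10x| ∀x<0 ⇒ stable on all of ℝ⁻.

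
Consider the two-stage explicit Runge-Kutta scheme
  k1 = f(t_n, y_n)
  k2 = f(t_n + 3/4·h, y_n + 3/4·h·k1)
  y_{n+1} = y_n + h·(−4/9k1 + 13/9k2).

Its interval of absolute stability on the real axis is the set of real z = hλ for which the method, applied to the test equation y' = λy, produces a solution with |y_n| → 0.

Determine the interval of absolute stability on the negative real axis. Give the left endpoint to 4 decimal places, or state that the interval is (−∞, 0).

z∈(-0.9231,0).

Test eqn y'=λy, z=hλ:
  k1=λy_n ⇒ h·k1=z·y_n;  k2=λ(1+3/4z)y_n ⇒ h·k2=z(1+3/4z)y_n
  y_{n+1}/y_n = 1 − 4/9z + 13/9z(1+3/4z) = 1 + z + 13/12z²
  so R(z) = 1 + z + 13/12z².

Find x<0 with |R(x)|<1.
x=-1.12: |R|=1.2389
R=1: x+13/12x²=0 ⇒ x=−12/13=-0.9231; min R=1−1/(4·13/12)=0.7692>−1
Confirm numerically:
  x=-0.885: |R|=0.96349 <1
  x=-0.703: |R|=0.83239 <1
  x=-0.694: |R|=0.82777 <1
  x=-0.529: |R|=0.77416 <1
  x=-1.401: |R|=1.72537 >1
  x=-1.189: |R|=1.34253 >1
Interval (-0.9231, 0).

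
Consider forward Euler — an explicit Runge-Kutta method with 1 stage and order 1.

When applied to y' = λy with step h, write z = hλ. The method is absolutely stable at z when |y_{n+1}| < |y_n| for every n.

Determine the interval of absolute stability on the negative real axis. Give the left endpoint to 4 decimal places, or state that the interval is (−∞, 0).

With y'=λy (z=hλ):
  order 1, 1-stage ⇒ R(z)=1+z
  (e.g. R(-1.41)=-0.41000, |R|=0.41000)

Find x<0 with |R(x)|<1.
x=-1.41: |R|=0.4100
|R(-2.24)|=1.2400 |R(-1.93)|=0.9300 |R(-0.67)|=0.3300
Bisect:
  x_lo=-2.5241 |R|=1.5241  x_hi=-0.1763 |R|=0.8237
  mid=-1.35015 |R|=0.35015 →hi
  mid=-1.93710 |R|=0.93710 →hi
  mid=-2.23058 |R|=1.23058 →lo
  mid=-2.08384 |R|=1.08384 →lo
  mid=-2.01047 |R|=1.01047 →lo
  mid=-1.97379 |R|=0.97379 →hi
  mid=-1.99213 |R|=0.99213 →hi
  mid=-2.00130 |R|=1.00130 →lo
  ...
  [-2.00001,-1.99987] ⇒ x*=-2.0000
Stable set (-2.0000, 0).

(-2.0000, 0).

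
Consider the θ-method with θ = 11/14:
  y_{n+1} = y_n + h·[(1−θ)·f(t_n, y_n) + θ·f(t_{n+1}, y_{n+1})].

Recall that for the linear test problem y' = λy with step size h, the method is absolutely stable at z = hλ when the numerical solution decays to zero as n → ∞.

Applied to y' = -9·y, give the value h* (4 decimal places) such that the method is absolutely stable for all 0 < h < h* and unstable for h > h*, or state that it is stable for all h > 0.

Test eqn y'=λy, z=hλ:
  y_{n+1} = y_n + z·[3/14·y_n + 11/14·y_{n+1}] ⇒ (1 − 11/14z)y_{n+1} = (1 + 3/14z)y_n
  ⇒ R(z) = (1 + 3/14z)/(1 − 11/14z).

Solve |R(x)|<1 on ℝ⁻.
x=-1.4: |R|=0.3333
x=-2: |R|=0.2222
x=-10: |R|=0.1290
x=-100: |R|=0.2567
θ=11/14≥1/2 ⇒ |1+3/14x|<|1−11/14x| ∀x<0 ⇒ stable on all of ℝ⁻.

unbounded; (−∞, 0). Any h>0 works for λ=-9.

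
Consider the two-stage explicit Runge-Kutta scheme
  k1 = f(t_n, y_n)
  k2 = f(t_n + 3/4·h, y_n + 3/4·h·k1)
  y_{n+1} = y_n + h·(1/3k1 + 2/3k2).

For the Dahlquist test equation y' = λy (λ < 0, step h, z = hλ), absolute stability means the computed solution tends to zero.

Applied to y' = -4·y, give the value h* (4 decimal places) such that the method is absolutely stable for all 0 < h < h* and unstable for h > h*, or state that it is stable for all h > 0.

With y'=λy (z=hλ):
  k1=λy_n ⇒ h·k1=z·y_n;  k2=λ(1+3/4z)y_n ⇒ h·k2=z(1+3/4z)y_n
  y_{n+1}/y_n = 1 + 1/3z + 2/3z(1+3/4z) = 1 + z + 1/2z²
  ⇒ R(z) = 1 + z + 1/2z².

Find x<0 with |R(x)|<1.
x=-1.22: |R|=0.5242
R=1: x+1/2x²=0 ⇒ x=−2=-2.0000; min R=1−1/(4·1/2)=0.5000>−1
Confirm numerically:
  x=-1.867: |R|=0.87584 <1
  x=-1.847: |R|=0.85870 <1
  x=-1.456: |R|=0.60397 <1
  x=-2.561: |R|=1.71836 >1
  x=-2.479: |R|=1.59372 >1
  x=-2.290: |R|=1.33205 >1
Stable set (-2.0000, 0).

(-2.0000,0); λ=-4 ⇒ h* = (2)/4 = 0.5000.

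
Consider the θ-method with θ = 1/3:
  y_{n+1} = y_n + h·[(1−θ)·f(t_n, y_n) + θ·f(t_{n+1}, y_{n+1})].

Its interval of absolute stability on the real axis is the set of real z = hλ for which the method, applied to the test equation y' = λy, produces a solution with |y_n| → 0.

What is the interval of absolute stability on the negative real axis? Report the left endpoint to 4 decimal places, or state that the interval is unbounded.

(-6.0000, 0).

With y'=λy (z=hλ):
  y_{n+1} = y_n + z·[2/3·y_n + 1/3·y_{n+1}] ⇒ (1 − 1/3z)y_{n+1} = (1 + 2/3z)y_n
  R(z) = (1 + 2/3z)/(1 − 1/3z).

Need |R(x)|<1, x<0.
x=-1.23: |R|=0.1277
R=−1: 1+2/3x = −1+1/3x ⇒ -1/3x=2 ⇒ x=2/(-1/3)=-6.0000
Confirm numerically:
  x=-5.939: |R|=0.99318 <1
  x=-5.037: |R|=0.88018 <1
  x=-3.092: |R|=0.52265 <1
  x=-6.521: |R|=1.05472 >1
  x=-6.171: |R|=1.01865 >1
  x=-6.038: |R|=1.00420 >1
So |R|<1 on (-6.0000, 0).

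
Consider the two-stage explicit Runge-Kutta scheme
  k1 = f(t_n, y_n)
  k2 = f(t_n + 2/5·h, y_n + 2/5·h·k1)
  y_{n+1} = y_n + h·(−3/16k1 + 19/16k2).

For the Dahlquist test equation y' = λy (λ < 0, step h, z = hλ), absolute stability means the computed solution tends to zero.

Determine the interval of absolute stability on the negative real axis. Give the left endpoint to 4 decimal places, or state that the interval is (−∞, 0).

z∈(-2.1053,0).

Test eqn y'=λy, z=hλ:
  k1=λy_n ⇒ h·k1=z·y_n;  k2=λ(1+2/5z)y_n ⇒ h·k2=z(1+2/5z)y_n
  y_{n+1}/y_n = 1 − 3/16z + 19/16z(1+2/5z) = 1 + z + 19/40z²
  R(z) = 1 + z + 19/40z².

Solve |R(x)|<1 on ℝ⁻.
x=-0.85: |R|=0.4932
R=1: x+19/40x²=0 ⇒ x=−40/19=-2.1053; min R=1−1/(4·19/40)=0.4737>−1
Confirm numerically:
  x=-2.022: |R|=0.92003 <1
  x=-1.101: |R|=0.47480 <1
  x=-0.997: |R|=0.47515 <1
  x=-0.921: |R|=0.48191 <1
  x=-2.528: |R|=1.50762 >1
  x=-2.211: |R|=1.11105 >1
So |R|<1 on (-2.1053, 0).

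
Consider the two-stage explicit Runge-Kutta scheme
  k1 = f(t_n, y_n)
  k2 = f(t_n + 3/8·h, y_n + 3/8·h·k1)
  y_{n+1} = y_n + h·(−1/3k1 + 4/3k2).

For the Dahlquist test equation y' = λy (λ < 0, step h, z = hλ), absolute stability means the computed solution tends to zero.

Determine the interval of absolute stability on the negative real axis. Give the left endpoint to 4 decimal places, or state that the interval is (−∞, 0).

Test eqn y'=λy, z=hλ:
  k1=λy_n ⇒ h·k1=z·y_n;  k2=λ(1+3/8z)y_n ⇒ h·k2=z(1+3/8z)y_n
  y_{n+1}/y_n = 1 − 1/3z + 4/3z(1+3/8z) = 1 + z + 1/2z²
  so R(z) = 1 + z + 1/2z².

Need |R(x)|<1, x<0.
x=-1.36: |R|=0.5648
R=1: x+1/2x²=0 ⇒ x=−2=-2.0000; min R=1−1/(4·1/2)=0.5000>−1
Confirm numerically:
  x=-1.808: |R|=0.82643 <1
  x=-1.774: |R|=0.79954 <1
  x=-1.573: |R|=0.66416 <1
  x=-0.905: |R|=0.50451 <1
  x=-2.579: |R|=1.74662 >1
  x=-2.360: |R|=1.42480 >1
  x=-2.258: |R|=1.29128 >1
Interval (-2.0000, 0).

(-2.0000, 0).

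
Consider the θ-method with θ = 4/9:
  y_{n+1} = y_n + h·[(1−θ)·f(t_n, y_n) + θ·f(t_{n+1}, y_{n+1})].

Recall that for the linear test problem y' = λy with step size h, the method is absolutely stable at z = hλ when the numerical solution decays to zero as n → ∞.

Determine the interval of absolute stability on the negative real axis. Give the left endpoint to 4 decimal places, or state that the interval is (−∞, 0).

Test eqn y'=λy, z=hλ:
  y_{n+1} = y_n + z·[5/9·y_n + 4/9·y_{n+1}] ⇒ (1 − 4/9z)y_{n+1} = (1 + 5/9z)y_n
  R(z) = (1 + 5/9z)/(1 − 4/9z).

Need |R(x)|<1, x<0.
x=-1.31: |R|=0.1721
R=−1: 1+5/9x = −1+4/9x ⇒ -1/9x=2 ⇒ x=2/(-1/9)=-18.0000
Confirm numerically:
  x=-13.614: |R|=0.93088 <1
  x=-12.369: |R|=0.90370 <1
  x=-8.001: |R|=0.75615 <1
  x=-18.484: |R|=1.00584 >1
  x=-18.329: |R|=1.00400 >1
So |R|<1 on (-18.0000, 0).

z∈(-18.0000,0).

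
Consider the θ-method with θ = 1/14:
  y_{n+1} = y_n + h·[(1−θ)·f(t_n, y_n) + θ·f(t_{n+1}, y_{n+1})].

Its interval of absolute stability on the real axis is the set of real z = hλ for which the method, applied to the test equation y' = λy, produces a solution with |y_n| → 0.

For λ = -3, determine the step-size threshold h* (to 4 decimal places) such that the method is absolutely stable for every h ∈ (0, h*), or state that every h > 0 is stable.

(-2.3333,0); λ=-3 ⇒ h* = (7/3)/3 = 0.7778.

With y'=λy (z=hλ):
  y_{n+1} = y_n + z·[13/14·y_n + 1/14·y_{n+1}] ⇒ (1 − 1/14z)y_{n+1} = (1 + 13/14z)y_n
  Hence R(z) = (1 + 13/14z)/(1 − 1/14z).

Find x<0 with |R(x)|<1.
x=-1.67: |R|=0.4920
R=−1: 1+13/14x = −1+1/14x ⇒ -6/7x=2 ⇒ x=2/(-6/7)=-2.3333
Confirm numerically:
  x=-2.239: |R|=0.93029 <1
  x=-1.814: |R|=0.60592 <1
  x=-0.958: |R|=0.10336 <1
  x=-0.935: |R|=0.12354 <1
  x=-2.425: |R|=1.06697 >1
  x=-2.356: |R|=1.01663 >1
So |R|<1 on (-2.3333, 0).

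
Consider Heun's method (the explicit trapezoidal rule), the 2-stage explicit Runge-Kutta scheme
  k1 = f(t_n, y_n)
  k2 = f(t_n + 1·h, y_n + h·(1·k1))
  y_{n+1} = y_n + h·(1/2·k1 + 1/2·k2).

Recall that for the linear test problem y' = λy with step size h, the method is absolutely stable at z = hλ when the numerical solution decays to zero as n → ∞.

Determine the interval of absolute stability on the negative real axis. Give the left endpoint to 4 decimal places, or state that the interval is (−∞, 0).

z∈(-2.0000,0).

With y'=λy (z=hλ):
  order 2, 2-stage ⇒ R(z)=1+z+z^2/2
  (e.g. R(-0.84)=0.51280, |R|=0.51280)

Find x<0 with |R(x)|<1.
x=-0.84: |R|=0.5128
|R(-2.37)|=1.4385 |R(-2.11)|=1.1160 |R(-1.25)|=0.5312
Bisect:
  x_lo=-2.4563 |R|=1.5604  x_hi=-0.1123 |R|=0.8940
  mid=-1.28430 |R|=0.54041 →hi
  mid=-1.87029 |R|=0.87870 →hi
  mid=-2.16329 |R|=1.17662 →lo
  mid=-2.01679 |R|=1.01693 →lo
  mid=-1.94354 |R|=0.94513 →hi
  mid=-1.98016 |R|=0.98036 →hi
  mid=-1.99848 |R|=0.99848 →hi
  mid=-2.00763 |R|=1.00766 →lo
  mid=-2.00306 |R|=1.00306 →lo
  ...
  [-2.00005,-1.99991] ⇒ x*=-2.0000
Interval (-2.0000, 0).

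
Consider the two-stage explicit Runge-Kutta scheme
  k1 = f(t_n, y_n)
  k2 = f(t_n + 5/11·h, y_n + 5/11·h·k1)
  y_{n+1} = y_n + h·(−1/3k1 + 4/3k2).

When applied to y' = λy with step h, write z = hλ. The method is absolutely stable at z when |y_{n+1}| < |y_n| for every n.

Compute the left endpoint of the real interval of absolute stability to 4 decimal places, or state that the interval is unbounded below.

With y'=λy (z=hλ):
  k1=λy_n ⇒ h·k1=z·y_n;  k2=λ(1+5/11z)y_n ⇒ h·k2=z(1+5/11z)y_n
  y_{n+1}/y_n = 1 − 1/3z + 4/3z(1+5/11z) = 1 + z + 20/33z²
  so R(z) = 1 + z + 20/33z².

Find x<0 with |R(x)|<1.
x=-0.64: |R|=0.6082
R=1: x+20/33x²=0 ⇒ x=−33/20=-1.6500; min R=1−1/(4·20/33)=0.5875>−1
Confirm numerically:
  x=-1.273: |R|=0.70914 <1
  x=-1.158: |R|=0.65471 <1
  x=-0.719: |R|=0.59431 <1
  x=-2.224: |R|=1.77368 >1
  x=-1.725: |R|=1.07841 >1
Interval (-1.6500, 0).

left endpoint -1.6500.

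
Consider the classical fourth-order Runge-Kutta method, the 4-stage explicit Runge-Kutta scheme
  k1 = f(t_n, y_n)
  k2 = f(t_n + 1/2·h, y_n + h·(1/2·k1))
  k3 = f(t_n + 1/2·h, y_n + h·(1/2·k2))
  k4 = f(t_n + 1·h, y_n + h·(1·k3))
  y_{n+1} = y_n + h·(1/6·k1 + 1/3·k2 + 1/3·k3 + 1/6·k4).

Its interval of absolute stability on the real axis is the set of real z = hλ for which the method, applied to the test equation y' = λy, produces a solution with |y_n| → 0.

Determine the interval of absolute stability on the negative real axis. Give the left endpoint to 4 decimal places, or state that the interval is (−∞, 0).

(-2.7853, 0).

Set f=λy, z=hλ:
  order 4, 4-stage ⇒ R(z)=1+z+z^2/2+z^3/6+z^4/24
  (e.g. R(-0.8)=0.45173, |R|=0.45173)

Find x<0 with |R(x)|<1.
x=-0.8: |R|=0.4517
|R(-2.22)|=0.4327 |R(-1.81)|=0.2870 |R(-1.78)|=0.2825
Bisect:
  x_lo=-3.4322 |R|=2.5014  x_hi=-0.2351 |R|=0.7905
  mid=-1.83366 |R|=0.29099 →hi
  mid=-2.63295 |R|=0.79358 →hi
  mid=-3.03260 |R|=1.44154 →lo
  mid=-2.83278 |R|=1.07398 →lo
  mid=-2.73286 |R|=0.92379 →hi
  mid=-2.78282 |R|=0.99628 →hi
  mid=-2.80780 |R|=1.03446 →lo
  mid=-2.79531 |R|=1.01520 →lo
  mid=-2.78906 |R|=1.00570 →lo
  mid=-2.78594 |R|=1.00098 →lo
  ...
  [-2.78536,-2.78516] ⇒ x*=-2.7853
So |R|<1 on (-2.7853, 0).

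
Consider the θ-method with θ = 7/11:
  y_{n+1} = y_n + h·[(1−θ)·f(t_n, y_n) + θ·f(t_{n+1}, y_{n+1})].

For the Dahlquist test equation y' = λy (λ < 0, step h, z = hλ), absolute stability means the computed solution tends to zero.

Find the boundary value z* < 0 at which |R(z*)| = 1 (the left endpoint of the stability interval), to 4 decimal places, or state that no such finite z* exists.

Test eqn y'=λy, z=hλ:
  y_{n+1} = y_n + z·[4/11·y_n + 7/11·y_{n+1}] ⇒ (1 − 7/11z)y_{n+1} = (1 + 4/11z)y_n
  R(z) = (1 + 4/11z)/(1 − 7/11z).

Boundary: |R(x)|=1, x<0.
x=-0.69: |R|=0.5205
x=-2: |R|=0.1200
x=-10: |R|=0.3580
x=-100: |R|=0.5471
θ=7/11≥1/2 ⇒ |1+4/11x|<|1−7/11x| ∀x<0 ⇒ stable on all of ℝ⁻.

(−∞, 0) — no finite endpoint.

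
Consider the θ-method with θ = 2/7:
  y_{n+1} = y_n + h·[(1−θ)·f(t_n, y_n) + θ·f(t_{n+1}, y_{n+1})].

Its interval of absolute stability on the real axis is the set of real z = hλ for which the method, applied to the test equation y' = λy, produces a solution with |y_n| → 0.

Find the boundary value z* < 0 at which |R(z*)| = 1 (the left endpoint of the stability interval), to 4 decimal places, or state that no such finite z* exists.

On y'=λy, z=hλ:
  y_{n+1} = y_n + z·[5/7·y_n + 2/7·y_{n+1}] ⇒ (1 − 2/7z)y_{n+1} = (1 + 5/7z)y_n
  so R(z) = (1 + 5/7z)/(1 − 2/7z).

Need |R(x)|<1, x<0.
x=-0.59: |R|=0.4951
R=−1: 1+5/7x = −1+2/7x ⇒ -3/7x=2 ⇒ x=2/(-3/7)=-4.6667
Confirm numerically:
  x=-3.954: |R|=0.85659 <1
  x=-2.637: |R|=0.50391 <1
  x=-1.946: |R|=0.25064 <1
  x=-4.906: |R|=1.04271 >1
  x=-4.819: |R|=1.02747 >1
Stable set (-4.6667, 0).

z* = -4.6667.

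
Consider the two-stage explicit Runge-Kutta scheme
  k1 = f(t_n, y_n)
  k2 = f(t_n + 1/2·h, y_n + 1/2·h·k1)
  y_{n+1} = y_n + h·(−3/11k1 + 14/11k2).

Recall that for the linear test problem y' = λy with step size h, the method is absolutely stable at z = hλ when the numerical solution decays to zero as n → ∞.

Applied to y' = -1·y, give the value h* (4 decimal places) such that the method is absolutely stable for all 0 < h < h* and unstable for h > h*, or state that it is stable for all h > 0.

With y'=λy (z=hλ):
  k1=λy_n ⇒ h·k1=z·y_n;  k2=λ(1+1/2z)y_n ⇒ h·k2=z(1+1/2z)y_n
  y_{n+1}/y_n = 1 − 3/11z + 14/11z(1+1/2z) = 1 + z + 7/11z²
  so R(z) = 1 + z + 7/11z².

Boundary: |R(x)|=1, x<0.
x=-0.96: |R|=0.6265
R=1: x+7/11x²=0 ⇒ x=−11/7=-1.5714; min R=1−1/(4·7/11)=0.6071>−1
Confirm numerically:
  x=-1.119: |R|=0.67783 <1
  x=-1.021: |R|=0.64237 <1
  x=-0.630: |R|=0.62257 <1
  x=-2.166: |R|=1.81954 >1
  x=-1.716: |R|=1.15787 >1
  x=-1.664: |R|=1.09802 >1
Interval (-1.5714, 0).

(-1.5714,0); λ=-1 ⇒ h* = (11/7)/1 = 1.5714.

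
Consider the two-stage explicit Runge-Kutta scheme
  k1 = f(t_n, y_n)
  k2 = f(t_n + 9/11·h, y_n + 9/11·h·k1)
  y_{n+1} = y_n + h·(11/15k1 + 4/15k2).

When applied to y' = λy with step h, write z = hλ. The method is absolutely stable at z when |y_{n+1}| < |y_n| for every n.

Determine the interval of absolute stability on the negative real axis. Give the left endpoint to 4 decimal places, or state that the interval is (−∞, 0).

Set f=λy, z=hλ:
  k1=λy_n ⇒ h·k1=z·y_n;  k2=λ(1+9/11z)y_n ⇒ h·k2=z(1+9/11z)y_n
  y_{n+1}/y_n = 1 + 11/15z + 4/15z(1+9/11z) = 1 + z + 12/55z²
  so R(z) = 1 + z + 12/55z².

Solve |R(x)|<1 on ℝ⁻.
x=-0.56: |R|=0.5084
R=1: x+12/55x²=0 ⇒ x=−55/12=-4.5833; min R=1−1/(4·12/55)=-0.1458>−1
Confirm numerically:
  x=-2.583: |R|=0.12732 <1
  x=-2.544: |R|=0.13194 <1
  x=-2.264: |R|=0.14567 <1
  x=-1.986: |R|=0.12545 <1
  x=-4.824: |R|=1.25330 >1
  x=-4.664: |R|=1.08209 >1
So |R|<1 on (-4.5833, 0).

(-4.5833, 0).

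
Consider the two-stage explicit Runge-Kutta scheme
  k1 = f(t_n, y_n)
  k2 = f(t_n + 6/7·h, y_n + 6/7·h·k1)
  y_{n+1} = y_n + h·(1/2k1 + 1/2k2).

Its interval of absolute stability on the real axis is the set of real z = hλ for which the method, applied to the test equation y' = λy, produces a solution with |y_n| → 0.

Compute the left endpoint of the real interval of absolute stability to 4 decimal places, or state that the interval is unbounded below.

With y'=λy (z=hλ):
  k1=λy_n ⇒ h·k1=z·y_n;  k2=λ(1+6/7z)y_n ⇒ h·k2=z(1+6/7z)y_n
  y_{n+1}/y_n = 1 + 1/2z + 1/2z(1+6/7z) = 1 + z + 3/7z²
  R(z) = 1 + z + 3/7z².

Need |R(x)|<1, x<0.
x=-0.45: |R|=0.6368
R=1: x+3/7x²=0 ⇒ x=−7/3=-2.3333; min R=1−1/(4·3/7)=0.4167>−1
Confirm numerically:
  x=-2.240: |R|=0.91040 <1
  x=-1.968: |R|=0.69187 <1
  x=-1.383: |R|=0.43672 <1
  x=-1.313: |R|=0.42584 <1
  x=-2.773: |R|=1.52251 >1
  x=-2.682: |R|=1.40077 >1
  x=-2.535: |R|=1.21910 >1
Stable set (-2.3333, 0).

left endpoint -2.3333.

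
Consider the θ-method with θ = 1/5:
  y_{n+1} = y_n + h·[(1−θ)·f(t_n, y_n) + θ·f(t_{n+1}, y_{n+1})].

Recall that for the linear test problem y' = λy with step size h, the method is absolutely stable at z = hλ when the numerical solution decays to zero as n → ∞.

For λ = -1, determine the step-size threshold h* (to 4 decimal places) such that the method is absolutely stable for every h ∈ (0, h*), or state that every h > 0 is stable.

(-3.3333,0); λ=-1 ⇒ h* = (10/3)/1 = 3.3333.

With y'=λy (z=hλ):
  y_{n+1} = y_n + z·[4/5·y_n + 1/5·y_{n+1}] ⇒ (1 − 1/5z)y_{n+1} = (1 + 4/5z)y_n
  ⇒ R(z) = (1 + 4/5z)/(1 − 1/5z).

Solve |R(x)|<1 on ℝ⁻.
x=-1.44: |R|=0.1180
R=−1: 1+4/5x = −1+1/5x ⇒ -3/5x=2 ⇒ x=2/(-3/5)=-3.3333
Confirm numerically:
  x=-3.087: |R|=0.90862 <1
  x=-2.513: |R|=0.67243 <1
  x=-2.369: |R|=0.60741 <1
  x=-1.578: |R|=0.19945 <1
  x=-3.796: |R|=1.15780 >1
  x=-3.390: |R|=1.02026 >1
So |R|<1 on (-3.3333, 0).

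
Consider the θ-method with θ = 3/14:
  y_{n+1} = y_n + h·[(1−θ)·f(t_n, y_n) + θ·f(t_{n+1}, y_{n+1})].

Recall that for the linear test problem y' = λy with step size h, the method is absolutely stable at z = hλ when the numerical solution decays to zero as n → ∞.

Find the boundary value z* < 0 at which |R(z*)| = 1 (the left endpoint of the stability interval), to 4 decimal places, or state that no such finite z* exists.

Test eqn y'=λy, z=hλ:
  y_{n+1} = y_n + z·[11/14·y_n + 3/14·y_{n+1}] ⇒ (1 − 3/14z)y_{n+1} = (1 + 11/14z)y_n
  so R(z) = (1 + 11/14z)/(1 − 3/14z).

Boundary: |R(x)|=1, x<0.
x=-0.99: |R|=0.1833
R=−1: 1+11/14x = −1+3/14x ⇒ -4/7x=2 ⇒ x=2/(-4/7)=-3.5000
Confirm numerically:
  x=-3.319: |R|=0.93956 <1
  x=-2.243: |R|=0.51488 <1
  x=-1.913: |R|=0.35681 <1
  x=-1.509: |R|=0.14028 <1
  x=-3.719: |R|=1.06964 >1
  x=-3.566: |R|=1.02138 >1
Interval (-3.5000, 0).

left endpoint -3.5000.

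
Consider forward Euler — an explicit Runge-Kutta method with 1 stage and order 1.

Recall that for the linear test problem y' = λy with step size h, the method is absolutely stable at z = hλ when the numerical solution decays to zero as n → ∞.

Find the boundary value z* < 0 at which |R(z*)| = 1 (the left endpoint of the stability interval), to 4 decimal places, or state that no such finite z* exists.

Test eqn y'=λy, z=hλ:
  order 1, 1-stage ⇒ R(z)=1+z
  (e.g. R(-0.88)=0.12000, |R|=0.12000)

Boundary: |R(x)|=1, x<0.
x=-0.88: |R|=0.1200
|R(-1.56)|=0.5600 |R(-1.3)|=0.3000 |R(-1.12)|=0.1200
Bisect:
  x_lo=-2.4978 |R|=1.4978  x_hi=-0.2765 |R|=0.7235
  mid=-1.38714 |R|=0.38714 →hi
  mid=-1.94247 |R|=0.94247 →hi
  mid=-2.22013 |R|=1.22013 →lo
  mid=-2.08130 |R|=1.08130 →lo
  mid=-2.01189 |R|=1.01189 →lo
  mid=-1.97718 |R|=0.97718 →hi
  mid=-1.99453 |R|=0.99453 →hi
  mid=-2.00321 |R|=1.00321 →lo
  ...
  [-2.00009,-1.99996] ⇒ x*=-2.0000
Interval (-2.0000, 0).

left endpoint -2.0000.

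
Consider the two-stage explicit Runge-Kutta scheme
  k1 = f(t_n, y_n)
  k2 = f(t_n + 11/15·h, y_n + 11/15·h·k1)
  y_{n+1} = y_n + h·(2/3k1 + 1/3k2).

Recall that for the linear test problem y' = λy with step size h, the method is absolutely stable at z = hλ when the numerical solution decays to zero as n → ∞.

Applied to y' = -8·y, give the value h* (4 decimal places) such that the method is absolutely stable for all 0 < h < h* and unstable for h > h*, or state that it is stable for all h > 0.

(-4.0909,0); λ=-8 ⇒ h* = (45/11)/8 = 0.5114.

Test eqn y'=λy, z=hλ:
  k1=λy_n ⇒ h·k1=z·y_n;  k2=λ(1+11/15z)y_n ⇒ h·k2=z(1+11/15z)y_n
  y_{n+1}/y_n = 1 + 2/3z + 1/3z(1+11/15z) = 1 + z + 11/45z²
  Hence R(z) = 1 + z + 11/45z².

Need |R(x)|<1, x<0.
x=-1.06: |R|=0.2147
R=1: x+11/45x²=0 ⇒ x=−45/11=-4.0909; min R=1−1/(4·11/45)=-0.0227>−1
Confirm numerically:
  x=-2.592: |R|=0.05029 <1
  x=-1.760: |R|=0.00281 <1
  x=-1.706: |R|=0.00544 <1
  x=-4.472: |R|=1.41659 >1
  x=-4.334: |R|=1.25754 >1
  x=-4.181: |R|=1.09207 >1
Stable set (-4.0909, 0).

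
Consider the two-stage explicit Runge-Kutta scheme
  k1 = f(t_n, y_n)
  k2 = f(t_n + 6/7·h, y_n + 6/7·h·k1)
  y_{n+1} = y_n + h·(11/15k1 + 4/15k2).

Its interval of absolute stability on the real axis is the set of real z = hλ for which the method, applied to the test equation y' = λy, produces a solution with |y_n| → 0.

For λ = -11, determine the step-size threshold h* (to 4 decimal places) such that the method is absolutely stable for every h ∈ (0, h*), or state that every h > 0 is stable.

Set f=λy, z=hλ:
  k1=λy_n ⇒ h·k1=z·y_n;  k2=λ(1+6/7z)y_n ⇒ h·k2=z(1+6/7z)y_n
  y_{n+1}/y_n = 1 + 11/15z + 4/15z(1+6/7z) = 1 + z + 8/35z²
  ⇒ R(z) = 1 + z + 8/35z².

Solve |R(x)|<1 on ℝ⁻.
x=-1.7: |R|=0.0394
R=1: x+8/35x²=0 ⇒ x=−35/8=-4.3750; min R=1−1/(4·8/35)=-0.0938>−1
Confirm numerically:
  x=-4.085: |R|=0.72922 <1
  x=-3.633: |R|=0.38384 <1
  x=-2.810: |R|=0.00518 <1
  x=-1.839: |R|=0.06599 <1
  x=-4.553: |R|=1.18524 >1
  x=-4.508: |R|=1.13704 >1
  x=-4.469: |R|=1.09602 >1
Interval (-4.3750, 0).

(-4.3750,0); λ=-11 ⇒ h* = (35/8)/11 = 0.3977.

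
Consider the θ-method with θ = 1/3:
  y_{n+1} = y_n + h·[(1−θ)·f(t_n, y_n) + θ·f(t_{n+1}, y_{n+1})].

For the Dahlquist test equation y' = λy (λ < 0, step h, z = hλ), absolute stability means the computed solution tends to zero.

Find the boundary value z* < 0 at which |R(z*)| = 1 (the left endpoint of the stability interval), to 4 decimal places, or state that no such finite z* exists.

z* = -6.0000.

With y'=λy (z=hλ):
  y_{n+1} = y_n + z·[2/3·y_n + 1/3·y_{n+1}] ⇒ (1 − 1/3z)y_{n+1} = (1 + 2/3z)y_n
  so R(z) = (1 + 2/3z)/(1 − 1/3z).

Find x<0 with |R(x)|<1.
x=-1.16: |R|=0.1635
R=−1: 1+2/3x = −1+1/3x ⇒ -1/3x=2 ⇒ x=2/(-1/3)=-6.0000
Confirm numerically:
  x=-4.201: |R|=0.75017 <1
  x=-3.412: |R|=0.59638 <1
  x=-2.436: |R|=0.34437 <1
  x=-6.432: |R|=1.04580 >1
  x=-6.334: |R|=1.03578 >1
  x=-6.104: |R|=1.01142 >1
Stable set (-6.0000, 0).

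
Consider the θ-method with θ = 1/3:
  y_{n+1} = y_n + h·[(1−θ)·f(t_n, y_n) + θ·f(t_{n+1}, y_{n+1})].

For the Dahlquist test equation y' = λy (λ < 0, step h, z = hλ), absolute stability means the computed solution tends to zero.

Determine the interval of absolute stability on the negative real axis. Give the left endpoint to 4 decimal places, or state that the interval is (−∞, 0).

Set f=λy, z=hλ:
  y_{n+1} = y_n + z·[2/3·y_n + 1/3·y_{n+1}] ⇒ (1 − 1/3z)y_{n+1} = (1 + 2/3z)y_n
  R(z) = (1 + 2/3z)/(1 − 1/3z).

Need |R(x)|<1, x<0.
x=-0.58: |R|=0.5140
R=−1: 1+2/3x = −1+1/3x ⇒ -1/3x=2 ⇒ x=2/(-1/3)=-6.0000
Confirm numerically:
  x=-3.472: |R|=0.60939 <1
  x=-2.998: |R|=0.49950 <1
  x=-2.730: |R|=0.42932 <1
  x=-6.573: |R|=1.05986 >1
  x=-6.320: |R|=1.03433 >1
  x=-6.245: |R|=1.02650 >1
So |R|<1 on (-6.0000, 0).

z∈(-6.0000,0).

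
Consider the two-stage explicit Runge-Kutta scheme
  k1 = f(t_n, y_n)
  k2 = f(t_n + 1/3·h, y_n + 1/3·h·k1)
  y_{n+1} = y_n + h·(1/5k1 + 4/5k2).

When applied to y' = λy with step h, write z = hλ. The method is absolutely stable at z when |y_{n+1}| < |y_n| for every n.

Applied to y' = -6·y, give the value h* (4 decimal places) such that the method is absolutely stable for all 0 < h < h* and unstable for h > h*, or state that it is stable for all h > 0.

(-3.7500,0); λ=-6 ⇒ h* = (15/4)/6 = 0.6250.

On y'=λy, z=hλ:
  k1=λy_n ⇒ h·k1=z·y_n;  k2=λ(1+1/3z)y_n ⇒ h·k2=z(1+1/3z)y_n
  y_{n+1}/y_n = 1 + 1/5z + 4/5z(1+1/3z) = 1 + z + 4/15z²
  Hence R(z) = 1 + z + 4/15z².

Find x<0 with |R(x)|<1.
x=-0.56: |R|=0.5236
R=1: x+4/15x²=0 ⇒ x=−15/4=-3.7500; min R=1−1/(4·4/15)=0.0625>−1
Confirm numerically:
  x=-3.425: |R|=0.70317 <1
  x=-3.323: |R|=0.62162 <1
  x=-2.398: |R|=0.13544 <1
  x=-4.344: |R|=1.68809 >1
  x=-4.301: |R|=1.63196 >1
  x=-4.179: |R|=1.47808 >1
Stable set (-3.7500, 0).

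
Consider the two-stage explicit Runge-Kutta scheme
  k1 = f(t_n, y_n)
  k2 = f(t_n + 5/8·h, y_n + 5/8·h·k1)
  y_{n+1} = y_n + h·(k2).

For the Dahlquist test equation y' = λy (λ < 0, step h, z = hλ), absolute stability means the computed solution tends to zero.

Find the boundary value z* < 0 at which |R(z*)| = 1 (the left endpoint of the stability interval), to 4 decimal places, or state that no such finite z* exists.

z* = -1.6000.

Set f=λy, z=hλ:
  k1=λy_n ⇒ h·k1=z·y_n;  k2=λ(1+5/8z)y_n ⇒ h·k2=z(1+5/8z)y_n
  y_{n+1}/y_n = 1 + z(1+5/8z) = 1 + z + 5/8z²
  ⇒ R(z) = 1 + z + 5/8z².

Need |R(x)|<1, x<0.
x=-0.72: |R|=0.6040
R=1: x+5/8x²=0 ⇒ x=−8/5=-1.6000; min R=1−1/(4·5/8)=0.6000>−1
Confirm numerically:
  x=-1.504: |R|=0.90976 <1
  x=-0.886: |R|=0.60462 <1
  x=-0.790: |R|=0.60006 <1
  x=-2.134: |R|=1.71222 >1
  x=-1.775: |R|=1.19414 >1
  x=-1.759: |R|=1.17480 >1
Interval (-1.6000, 0).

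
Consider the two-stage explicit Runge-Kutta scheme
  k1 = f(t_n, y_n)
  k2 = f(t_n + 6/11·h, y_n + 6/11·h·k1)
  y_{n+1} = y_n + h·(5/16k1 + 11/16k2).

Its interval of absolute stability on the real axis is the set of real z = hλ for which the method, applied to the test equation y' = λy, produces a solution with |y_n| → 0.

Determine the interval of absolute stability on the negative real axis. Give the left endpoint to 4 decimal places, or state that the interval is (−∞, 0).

On y'=λy, z=hλ:
  k1=λy_n ⇒ h·k1=z·y_n;  k2=λ(1+6/11z)y_n ⇒ h·k2=z(1+6/11z)y_n
  y_{n+1}/y_n = 1 + 5/16z + 11/16z(1+6/11z) = 1 + z + 3/8z²
  R(z) = 1 + z + 3/8z².

Need |R(x)|<1, x<0.
x=-0.34: |R|=0.7033
R=1: x+3/8x²=0 ⇒ x=−8/3=-2.6667; min R=1−1/(4·3/8)=0.3333>−1
Confirm numerically:
  x=-2.631: |R|=0.96481 <1
  x=-2.125: |R|=0.56836 <1
  x=-1.783: |R|=0.40916 <1
  x=-1.353: |R|=0.33348 <1
  x=-3.107: |R|=1.51304 >1
  x=-3.086: |R|=1.48527 >1
  x=-2.779: |R|=1.11707 >1
Interval (-2.6667, 0).

z∈(-2.6667,0).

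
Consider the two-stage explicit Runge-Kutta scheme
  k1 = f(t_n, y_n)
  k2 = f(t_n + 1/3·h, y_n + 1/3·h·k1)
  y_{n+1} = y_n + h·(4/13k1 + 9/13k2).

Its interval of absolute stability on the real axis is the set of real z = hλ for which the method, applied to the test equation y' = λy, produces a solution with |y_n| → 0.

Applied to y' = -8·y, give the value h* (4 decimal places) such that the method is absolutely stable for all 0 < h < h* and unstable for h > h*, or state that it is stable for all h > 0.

With y'=λy (z=hλ):
  k1=λy_n ⇒ h·k1=z·y_n;  k2=λ(1+1/3z)y_n ⇒ h·k2=z(1+1/3z)y_n
  y_{n+1}/y_n = 1 + 4/13z + 9/13z(1+1/3z) = 1 + z + 3/13z²
  R(z) = 1 + z + 3/13z².

Solve |R(x)|<1 on ℝ⁻.
x=-1.22: |R|=0.1235
R=1: x+3/13x²=0 ⇒ x=−13/3=-4.3333; min R=1−1/(4·3/13)=-0.0833>−1
Confirm numerically:
  x=-3.387: |R|=0.26033 <1
  x=-3.344: |R|=0.23654 <1
  x=-2.895: |R|=0.03908 <1
  x=-4.915: |R|=1.65974 >1
  x=-4.755: |R|=1.46270 >1
  x=-4.417: |R|=1.08528 >1
So |R|<1 on (-4.3333, 0).

(-4.3333,0); λ=-8 ⇒ h* = (13/3)/8 = 0.5417.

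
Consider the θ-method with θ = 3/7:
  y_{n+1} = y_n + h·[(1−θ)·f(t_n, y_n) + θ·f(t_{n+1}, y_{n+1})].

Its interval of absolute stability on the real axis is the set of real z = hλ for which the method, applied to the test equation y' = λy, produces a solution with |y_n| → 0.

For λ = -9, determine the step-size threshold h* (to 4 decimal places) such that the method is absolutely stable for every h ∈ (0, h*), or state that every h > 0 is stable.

Set f=λy, z=hλ:
  y_{n+1} = y_n + z·[4/7·y_n + 3/7·y_{n+1}] ⇒ (1 − 3/7z)y_{n+1} = (1 + 4/7z)y_n
  ⇒ R(z) = (1 + 4/7z)/(1 − 3/7z).

Solve |R(x)|<1 on ℝ⁻.
x=-1.07: |R|=0.2664
R=−1: 1+4/7x = −1+3/7x ⇒ -1/7x=2 ⇒ x=2/(-1/7)=-14.0000
Confirm numerically:
  x=-13.877: |R|=0.99747 <1
  x=-12.792: |R|=0.97338 <1
  x=-7.716: |R|=0.79156 <1
  x=-7.531: |R|=0.78140 <1
  x=-14.548: |R|=1.01082 >1
  x=-14.355: |R|=1.00709 >1
Interval (-14.0000, 0).

(-14.0000,0); λ=-9 ⇒ h* = (14)/9 = 1.5556.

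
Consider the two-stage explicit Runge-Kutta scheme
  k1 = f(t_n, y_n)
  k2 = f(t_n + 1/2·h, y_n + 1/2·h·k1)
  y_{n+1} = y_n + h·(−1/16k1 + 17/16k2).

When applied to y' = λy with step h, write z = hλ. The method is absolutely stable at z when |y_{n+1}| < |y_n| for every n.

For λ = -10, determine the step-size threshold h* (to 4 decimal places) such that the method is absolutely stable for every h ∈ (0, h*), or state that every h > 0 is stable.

With y'=λy (z=hλ):
  k1=λy_n ⇒ h·k1=z·y_n;  k2=λ(1+1/2z)y_n ⇒ h·k2=z(1+1/2z)y_n
  y_{n+1}/y_n = 1 − 1/16z + 17/16z(1+1/2z) = 1 + z + 17/32z²
  R(z) = 1 + z + 17/32z².

Solve |R(x)|<1 on ℝ⁻.
x=-1.57: |R|=0.7395
R=1: x+17/32x²=0 ⇒ x=−32/17=-1.8824; min R=1−1/(4·17/32)=0.5294>−1
Confirm numerically:
  x=-1.558: |R|=0.73154 <1
  x=-1.430: |R|=0.65635 <1
  x=-1.018: |R|=0.53255 <1
  x=-2.392: |R|=1.64763 >1
  x=-2.380: |R|=1.62921 >1
  x=-2.108: |R|=1.25270 >1
Stable set (-1.8824, 0).

(-1.8824,0); λ=-10 ⇒ h* = (32/17)/10 = 0.1882.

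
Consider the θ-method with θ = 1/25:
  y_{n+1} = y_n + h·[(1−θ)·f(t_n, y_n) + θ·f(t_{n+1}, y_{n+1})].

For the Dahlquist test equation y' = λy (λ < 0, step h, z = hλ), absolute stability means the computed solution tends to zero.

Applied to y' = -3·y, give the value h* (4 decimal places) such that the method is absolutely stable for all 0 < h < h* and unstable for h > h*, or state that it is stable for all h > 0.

(-2.1739,0); λ=-3 ⇒ h* = (50/23)/3 = 0.7246.

Test eqn y'=λy, z=hλ:
  y_{n+1} = y_n + z·[24/25·y_n + 1/25·y_{n+1}] ⇒ (1 − 1/25z)y_{n+1} = (1 + 24/25z)y_n
  Hence R(z) = (1 + 24/25z)/(1 − 1/25z).

Need |R(x)|<1, x<0.
x=-1.17: |R|=0.1177
R=−1: 1+24/25x = −1+1/25x ⇒ -23/25x=2 ⇒ x=2/(-23/25)=-2.1739
Confirm numerically:
  x=-1.860: |R|=0.73120 <1
  x=-1.242: |R|=0.18322 <1
  x=-0.960: |R|=0.07550 <1
  x=-2.403: |R|=1.19228 >1
  x=-2.356: |R|=1.15309 >1
Stable set (-2.1739, 0).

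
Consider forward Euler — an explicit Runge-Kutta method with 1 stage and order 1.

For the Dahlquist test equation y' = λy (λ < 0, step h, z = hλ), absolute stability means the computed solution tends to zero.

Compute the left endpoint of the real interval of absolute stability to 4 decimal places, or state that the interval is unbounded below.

left endpoint -2.0000.

On y'=λy, z=hλ:
  order 1, 1-stage ⇒ R(z)=1+z
  (e.g. R(-1.42)=-0.42000, |R|=0.42000)

Need |R(x)|<1, x<0.
x=-1.42: |R|=0.4200
|R(-1.36)|=0.3600 |R(-1.26)|=0.2600 |R(-0.7)|=0.3000
Bisect:
  x_lo=-2.5988 |R|=1.5988  x_hi=-0.1029 |R|=0.8971
  mid=-1.35087 |R|=0.35087 →hi
  mid=-1.97484 |R|=0.97484 →hi
  mid=-2.28682 |R|=1.28682 →lo
  mid=-2.13083 |R|=1.13083 →lo
  mid=-2.05283 |R|=1.05283 →lo
  mid=-2.01383 |R|=1.01383 →lo
  mid=-1.99433 |R|=0.99433 →hi
  ...
  [-2.00012,-1.99997] ⇒ x*=-2.0000
So |R|<1 on (-2.0000, 0).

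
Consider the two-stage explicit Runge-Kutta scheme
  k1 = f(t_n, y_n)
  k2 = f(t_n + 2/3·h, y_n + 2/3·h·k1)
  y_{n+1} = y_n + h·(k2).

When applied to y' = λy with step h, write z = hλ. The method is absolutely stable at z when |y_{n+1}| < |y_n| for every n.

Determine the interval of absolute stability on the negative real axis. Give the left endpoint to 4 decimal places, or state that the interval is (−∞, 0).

With y'=λy (z=hλ):
  k1=λy_n ⇒ h·k1=z·y_n;  k2=λ(1+2/3z)y_n ⇒ h·k2=z(1+2/3z)y_n
  y_{n+1}/y_n = 1 + z(1+2/3z) = 1 + z + 2/3z²
  so R(z) = 1 + z + 2/3z².

Find x<0 with |R(x)|<1.
x=-1.22: |R|=0.7723
R=1: x+2/3x²=0 ⇒ x=−3/2=-1.5000; min R=1−1/(4·2/3)=0.6250>−1
Confirm numerically:
  x=-1.337: |R|=0.85471 <1
  x=-0.944: |R|=0.65009 <1
  x=-0.888: |R|=0.63770 <1
  x=-1.680: |R|=1.20160 >1
  x=-1.638: |R|=1.15070 >1
  x=-1.565: |R|=1.06782 >1
Stable set (-1.5000, 0).

(-1.5000, 0).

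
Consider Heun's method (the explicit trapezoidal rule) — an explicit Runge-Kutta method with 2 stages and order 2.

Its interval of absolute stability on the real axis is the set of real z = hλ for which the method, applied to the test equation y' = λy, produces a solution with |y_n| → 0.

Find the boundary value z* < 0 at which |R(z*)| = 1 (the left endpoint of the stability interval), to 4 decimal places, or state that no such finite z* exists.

z* = -2.0000.

Test eqn y'=λy, z=hλ:
  order 2, 2-stage ⇒ R(z)=1+z+z^2/2
  (e.g. R(-1.39)=0.57605, |R|=0.57605)

Solve |R(x)|<1 on ℝ⁻.
x=-1.39: |R|=0.5760
|R(-1.44)|=0.5968 |R(-1.19)|=0.5181 |R(-0.6)|=0.5800
Bisect:
  x_lo=-2.8518 |R|=2.2145  x_hi=-0.2423 |R|=0.7871
  mid=-1.54703 |R|=0.64962 →hi
  mid=-2.19940 |R|=1.21928 →lo
  mid=-1.87322 |R|=0.88125 →hi
  mid=-2.03631 |R|=1.03697 →lo
  mid=-1.95476 |R|=0.95579 →hi
  mid=-1.99554 |R|=0.99555 →hi
  mid=-2.01592 |R|=1.01605 →lo
  mid=-2.00573 |R|=1.00575 →lo
  mid=-2.00063 |R|=1.00063 →lo
  ...
  [-2.00016,-2.00000] ⇒ x*=-2.0000
Stable set (-2.0000, 0).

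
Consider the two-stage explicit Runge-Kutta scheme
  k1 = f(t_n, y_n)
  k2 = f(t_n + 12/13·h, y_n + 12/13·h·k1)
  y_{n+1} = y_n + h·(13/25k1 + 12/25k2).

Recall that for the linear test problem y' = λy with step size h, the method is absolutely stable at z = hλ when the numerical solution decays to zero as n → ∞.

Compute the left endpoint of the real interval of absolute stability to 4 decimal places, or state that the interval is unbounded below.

With y'=λy (z=hλ):
  k1=λy_n ⇒ h·k1=z·y_n;  k2=λ(1+12/13z)y_n ⇒ h·k2=z(1+12/13z)y_n
  y_{n+1}/y_n = 1 + 13/25z + 12/25z(1+12/13z) = 1 + z + 144/325z²
  R(z) = 1 + z + 144/325z².

Boundary: |R(x)|=1, x<0.
x=-0.48: |R|=0.6221
R=1: x+144/325x²=0 ⇒ x=−325/144=-2.2569; min R=1−1/(4·144/325)=0.4358>−1
Confirm numerically:
  x=-1.562: |R|=0.51904 <1
  x=-1.380: |R|=0.46380 <1
  x=-0.961: |R|=0.44819 <1
  x=-2.785: |R|=1.65160 >1
  x=-2.617: |R|=1.41750 >1
  x=-2.388: |R|=1.13867 >1
Stable set (-2.2569, 0).

left endpoint -2.2569.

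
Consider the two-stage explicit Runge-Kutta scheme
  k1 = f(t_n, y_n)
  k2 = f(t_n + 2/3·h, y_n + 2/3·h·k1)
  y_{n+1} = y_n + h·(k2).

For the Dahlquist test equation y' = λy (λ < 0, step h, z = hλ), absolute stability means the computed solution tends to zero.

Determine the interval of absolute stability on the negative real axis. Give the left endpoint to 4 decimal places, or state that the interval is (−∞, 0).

z∈(-1.5000,0).

Test eqn y'=λy, z=hλ:
  k1=λy_n ⇒ h·k1=z·y_n;  k2=λ(1+2/3z)y_n ⇒ h·k2=z(1+2/3z)y_n
  y_{n+1}/y_n = 1 + z(1+2/3z) = 1 + z + 2/3z²
  R(z) = 1 + z + 2/3z².

Boundary: |R(x)|=1, x<0.
x=-0.5: |R|=0.6667
R=1: x+2/3x²=0 ⇒ x=−3/2=-1.5000; min R=1−1/(4·2/3)=0.6250>−1
Confirm numerically:
  x=-1.344: |R|=0.86022 <1
  x=-1.328: |R|=0.84772 <1
  x=-0.743: |R|=0.62503 <1
  x=-0.695: |R|=0.62702 <1
  x=-2.032: |R|=1.72068 >1
  x=-1.950: |R|=1.58500 >1
So |R|<1 on (-1.5000, 0).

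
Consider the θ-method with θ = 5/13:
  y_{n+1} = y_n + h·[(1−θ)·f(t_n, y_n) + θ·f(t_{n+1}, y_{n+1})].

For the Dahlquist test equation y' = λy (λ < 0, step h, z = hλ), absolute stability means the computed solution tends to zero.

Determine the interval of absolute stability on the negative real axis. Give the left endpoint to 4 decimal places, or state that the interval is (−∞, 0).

z∈(-8.6667,0).

On y'=λy, z=hλ:
  y_{n+1} = y_n + z·[8/13·y_n + 5/13·y_{n+1}] ⇒ (1 − 5/13z)y_{n+1} = (1 + 8/13z)y_n
  R(z) = (1 + 8/13z)/(1 − 5/13z).

Boundary: |R(x)|=1, x<0.
x=-1.5: |R|=0.0488
R=−1: 1+8/13x = −1+5/13x ⇒ -3/13x=2 ⇒ x=2/(-3/13)=-8.6667
Confirm numerically:
  x=-8.010: |R|=0.96287 <1
  x=-6.918: |R|=0.88977 <1
  x=-4.889: |R|=0.69734 <1
  x=-9.087: |R|=1.02158 >1
  x=-8.947: |R|=1.01457 >1
  x=-8.794: |R|=1.00671 >1
Interval (-8.6667, 0).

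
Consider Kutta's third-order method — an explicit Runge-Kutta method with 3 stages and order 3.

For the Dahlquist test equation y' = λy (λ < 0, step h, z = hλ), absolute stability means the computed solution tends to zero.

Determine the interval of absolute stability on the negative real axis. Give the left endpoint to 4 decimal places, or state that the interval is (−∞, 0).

Test eqn y'=λy, z=hλ:
  order 3, 3-stage ⇒ R(z)=1+z+z^2/2+z^3/6
  (e.g. R(-0.31)=0.73308, |R|=0.73308)

Find x<0 with |R(x)|<1.
x=-0.31: |R|=0.7331
|R(-2.44)|=0.8843 |R(-1.98)|=0.3135 |R(-1.88)|=0.2202
Bisect:
  x_lo=-3.3539 |R|=3.0173  x_hi=-0.0900 |R|=0.9139
  mid=-1.72193 |R|=0.09034 →hi
  mid=-2.53790 |R|=1.04185 →lo
  mid=-2.12992 |R|=0.47205 →hi
  mid=-2.33391 |R|=0.72920 →hi
  mid=-2.43591 |R|=0.87805 →hi
  mid=-2.48691 |R|=0.95802 →hi
  mid=-2.51241 |R|=0.99944 →hi
  ...
  [-2.51280,-2.51260] ⇒ x*=-2.5127
Stable set (-2.5127, 0).

z∈(-2.5127,0).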